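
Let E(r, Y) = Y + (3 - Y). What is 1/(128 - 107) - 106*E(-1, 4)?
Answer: -6677/21 ≈ -317.95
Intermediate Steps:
E(r, Y) = 3
1/(128 - 107) - 106*E(-1, 4) = 1/(128 - 107) - 106*3 = 1/21 - 318 = -6677/21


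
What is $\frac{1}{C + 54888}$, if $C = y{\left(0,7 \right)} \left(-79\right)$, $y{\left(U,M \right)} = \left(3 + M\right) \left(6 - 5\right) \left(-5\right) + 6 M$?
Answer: $\frac{1}{55520} \approx 1.8012 \cdot 10^{-5}$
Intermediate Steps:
$y{\left(U,M \right)} = -15 + M$ ($y{\left(U,M \right)} = \left(3 + M\right) 1 \left(-5\right) + 6 M = \left(3 + M\right) \left(-5\right) + 6 M = \left(-15 - 5 M\right) + 6 M = -15 + M$)
$C = 632$ ($C = \left(-15 + 7\right) \left(-79\right) = \left(-8\right) \left(-79\right) = 632$)
$\frac{1}{C + 54888} = \frac{1}{632 + 54888} = \frac{1}{55520}$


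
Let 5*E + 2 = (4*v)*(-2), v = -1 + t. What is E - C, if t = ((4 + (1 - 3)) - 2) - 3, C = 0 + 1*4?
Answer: 2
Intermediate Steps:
C = 4 (C = 0 + 4 = 4)
t = -3 (t = ((4 - 2) - 2) - 3 = (2 - 2) - 3 = 0 - 3 = -3)
v = -4 (v = -1 - 3 = -4)
E = 6 (E = -⅖ + ((4*(-4))*(-2))/5 = -⅖ + (-16*(-2))/5 = -⅖ + (⅕)*32 = -⅖ + 32/5 = 6)
E - C = 6 - 1*4 = 6 - 4 = 2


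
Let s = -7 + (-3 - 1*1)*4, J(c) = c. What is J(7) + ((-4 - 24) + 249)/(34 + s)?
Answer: 298/11 ≈ 27.091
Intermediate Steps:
s = -23 (s = -7 + (-3 - 1)*4 = -7 - 4*4 = -7 - 16 = -23)
J(7) + ((-4 - 24) + 249)/(34 + s) = 7 + ((-4 - 24) + 249)/(34 - 23) = 7 + (-28 + 249)/11 = 7 + 221*(1/11) = 7 + 221/11 = 298/11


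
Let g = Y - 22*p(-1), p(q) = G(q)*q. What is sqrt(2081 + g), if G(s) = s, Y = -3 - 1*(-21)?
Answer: sqrt(2077) ≈ 45.574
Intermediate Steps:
Y = 18 (Y = -3 + 21 = 18)
p(q) = q**2 (p(q) = q*q = q**2)
g = -4 (g = 18 - 22*(-1)**2 = 18 - 22*1 = 18 - 22 = -4)
sqrt(2081 + g) = sqrt(2081 - 4) = sqrt(2077)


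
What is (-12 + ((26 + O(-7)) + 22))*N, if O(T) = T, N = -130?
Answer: -3770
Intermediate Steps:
(-12 + ((26 + O(-7)) + 22))*N = (-12 + ((26 - 7) + 22))*(-130) = (-12 + (19 + 22))*(-130) = (-12 + 41)*(-130) = 29*(-130) = -3770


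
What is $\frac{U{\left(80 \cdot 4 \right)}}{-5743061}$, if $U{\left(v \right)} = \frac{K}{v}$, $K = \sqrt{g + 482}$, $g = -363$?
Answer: $- \frac{\sqrt{119}}{1837779520} \approx -5.9358 \cdot 10^{-9}$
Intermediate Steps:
$K = \sqrt{119}$ ($K = \sqrt{-363 + 482} = \sqrt{119} \approx 10.909$)
$U{\left(v \right)} = \frac{\sqrt{119}}{v}$
$\frac{U{\left(80 \cdot 4 \right)}}{-5743061} = \frac{\sqrt{119} \frac{1}{80 \cdot 4}}{-5743061} = \frac{\sqrt{119}}{320} \left(- \frac{1}{5743061}\right) = - \frac{\sqrt{119}}{1837779520}$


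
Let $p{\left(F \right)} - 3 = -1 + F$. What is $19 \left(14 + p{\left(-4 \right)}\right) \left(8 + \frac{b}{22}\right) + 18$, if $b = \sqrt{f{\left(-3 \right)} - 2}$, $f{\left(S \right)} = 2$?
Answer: $1842$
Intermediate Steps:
$b = 0$ ($b = \sqrt{2 - 2} = \sqrt{0} = 0$)
$p{\left(F \right)} = 2 + F$ ($p{\left(F \right)} = 3 + \left(-1 + F\right) = 2 + F$)
$19 \left(14 + p{\left(-4 \right)}\right) \left(8 + \frac{b}{22}\right) + 18 = 19 \left(14 + \left(2 - 4\right)\right) \left(8 + \frac{0}{22}\right) + 18 = 19 \left(14 - 2\right) \left(8 + 0 \cdot \frac{1}{22}\right) + 18 = 19 \cdot 12 \left(8 + 0\right) + 18 = 19 \cdot 12 \cdot 8 + 18 = 19 \cdot 96 + 18 = 1824 + 18 = 1842$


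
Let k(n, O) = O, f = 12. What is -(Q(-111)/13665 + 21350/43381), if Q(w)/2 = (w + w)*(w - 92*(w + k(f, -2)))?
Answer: 13187288266/39520091 ≈ 333.69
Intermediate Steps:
Q(w) = 4*w*(184 - 91*w) (Q(w) = 2*((w + w)*(w - 92*(w - 2))) = 2*((2*w)*(w - 92*(-2 + w))) = 2*((2*w)*(w + (184 - 92*w))) = 2*((2*w)*(184 - 91*w)) = 2*(2*w*(184 - 91*w)) = 4*w*(184 - 91*w))
-(Q(-111)/13665 + 21350/43381) = -((4*(-111)*(184 - 91*(-111)))/13665 + 21350/43381) = -((4*(-111)*(184 + 10101))*(1/13665) + 21350*(1/43381)) = -((4*(-111)*10285)*(1/13665) + 21350/43381) = -(-4566540*1/13665 + 21350/43381) = -(-304436/911 + 21350/43381) = -1*(-13187288266/39520091) = 13187288266/39520091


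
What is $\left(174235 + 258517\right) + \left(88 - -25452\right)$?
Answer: $458292$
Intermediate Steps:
$\left(174235 + 258517\right) + \left(88 - -25452\right) = 432752 + \left(88 + 25452\right) = 432752 + 25540 = 458292$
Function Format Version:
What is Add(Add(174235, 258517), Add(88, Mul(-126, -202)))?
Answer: 458292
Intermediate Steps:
Add(Add(174235, 258517), Add(88, Mul(-126, -202))) = Add(432752, Add(88, 25452)) = Add(432752, 25540) = 458292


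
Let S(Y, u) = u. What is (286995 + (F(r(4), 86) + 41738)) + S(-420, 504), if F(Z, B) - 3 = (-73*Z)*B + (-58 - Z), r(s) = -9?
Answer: 385693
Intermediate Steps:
F(Z, B) = -55 - Z - 73*B*Z (F(Z, B) = 3 + ((-73*Z)*B + (-58 - Z)) = 3 + (-73*B*Z + (-58 - Z)) = 3 + (-58 - Z - 73*B*Z) = -55 - Z - 73*B*Z)
(286995 + (F(r(4), 86) + 41738)) + S(-420, 504) = (286995 + ((-55 - 1*(-9) - 73*86*(-9)) + 41738)) + 504 = (286995 + ((-55 + 9 + 56502) + 41738)) + 504 = (286995 + (56456 + 41738)) + 504 = (286995 + 98194) + 504 = 385189 + 504 = 385693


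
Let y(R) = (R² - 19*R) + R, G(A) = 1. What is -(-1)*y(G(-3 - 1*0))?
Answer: -17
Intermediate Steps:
y(R) = R² - 18*R
-(-1)*y(G(-3 - 1*0)) = -(-1)*1*(-18 + 1) = -(-1)*1*(-17) = -(-1)*(-17) = -1*17 = -17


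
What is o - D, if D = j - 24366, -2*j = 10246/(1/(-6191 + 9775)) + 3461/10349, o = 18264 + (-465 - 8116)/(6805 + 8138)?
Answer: 5692010574429053/309290214 ≈ 1.8403e+7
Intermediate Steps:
o = 272910371/14943 (o = 18264 - 8581/14943 = 272910371/14943 ≈ 18263.)
j = -380032504197/20698 (j = -(10246/(1/(-6191 + 9775)) + 3461/10349)/2 = -(10246/(1/3584) + 3461*(1/10349))/2 = -(10246/(1/3584) + 3461/10349)/2 = -(10246*3584 + 3461/10349)/2 = -(36721664 + 3461/10349)/2 = -½*380032504197/10349 = -380032504197/20698 ≈ -1.8361e+7)
D = -380536831665/20698 (D = -380032504197/20698 - 24366 = -380536831665/20698 ≈ -1.8385e+7)
o - D = 272910371/14943 - 1*(-380536831665/20698) = 272910371/14943 + 380536831665/20698 = 5692010574429053/309290214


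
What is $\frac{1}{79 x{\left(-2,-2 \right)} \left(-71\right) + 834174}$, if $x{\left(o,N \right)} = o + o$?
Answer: $\frac{1}{856610} \approx 1.1674 \cdot 10^{-6}$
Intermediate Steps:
$x{\left(o,N \right)} = 2 o$
$\frac{1}{79 x{\left(-2,-2 \right)} \left(-71\right) + 834174} = \frac{1}{79 \cdot 2 \left(-2\right) \left(-71\right) + 834174} = \frac{1}{79 \left(-4\right) \left(-71\right) + 834174} = \frac{1}{\left(-316\right) \left(-71\right) + 834174} = \frac{1}{22436 + 834174} = \frac{1}{856610}$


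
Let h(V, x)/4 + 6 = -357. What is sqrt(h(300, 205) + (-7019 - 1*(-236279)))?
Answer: 12*sqrt(1582) ≈ 477.29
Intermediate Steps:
h(V, x) = -1452 (h(V, x) = -24 + 4*(-357) = -24 - 1428 = -1452)
sqrt(h(300, 205) + (-7019 - 1*(-236279))) = sqrt(-1452 + (-7019 - 1*(-236279))) = sqrt(-1452 + (-7019 + 236279)) = sqrt(-1452 + 229260) = sqrt(227808) = 12*sqrt(1582)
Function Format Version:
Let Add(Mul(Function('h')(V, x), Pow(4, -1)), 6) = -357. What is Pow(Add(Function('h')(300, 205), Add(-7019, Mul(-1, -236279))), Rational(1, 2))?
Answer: Mul(12, Pow(1582, Rational(1, 2))) ≈ 477.29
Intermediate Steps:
Function('h')(V, x) = -1452 (Function('h')(V, x) = Add(-24, Mul(4, -357)) = Add(-24, -1428) = -1452)
Pow(Add(Function('h')(300, 205), Add(-7019, Mul(-1, -236279))), Rational(1, 2)) = Pow(Add(-1452, Add(-7019, Mul(-1, -236279))), Rational(1, 2)) = Pow(Add(-1452, Add(-7019, 236279)), Rational(1, 2)) = Pow(Add(-1452, 229260), Rational(1, 2)) = Pow(227808, Rational(1, 2)) = Mul(12, Pow(1582, Rational(1, 2)))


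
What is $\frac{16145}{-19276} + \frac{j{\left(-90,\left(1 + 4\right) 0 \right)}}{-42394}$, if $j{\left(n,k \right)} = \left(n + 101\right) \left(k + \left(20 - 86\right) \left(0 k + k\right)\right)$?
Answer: $- \frac{16145}{19276} \approx -0.83757$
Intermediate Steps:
$j{\left(n,k \right)} = - 65 k \left(101 + n\right)$ ($j{\left(n,k \right)} = \left(101 + n\right) \left(k - 66 \left(0 + k\right)\right) = \left(101 + n\right) \left(k - 66 k\right) = \left(101 + n\right) \left(- 65 k\right) = - 65 k \left(101 + n\right)$)
$\frac{16145}{-19276} + \frac{j{\left(-90,\left(1 + 4\right) 0 \right)}}{-42394} = \frac{16145}{-19276} + \frac{\left(-65\right) \left(1 + 4\right) 0 \left(101 - 90\right)}{-42394} = 16145 \left(- \frac{1}{19276}\right) + \left(-65\right) 5 \cdot 0 \cdot 11 \left(- \frac{1}{42394}\right) = - \frac{16145}{19276} + \left(-65\right) 0 \cdot 11 \left(- \frac{1}{42394}\right) = - \frac{16145}{19276} + 0 \left(- \frac{1}{42394}\right) = - \frac{16145}{19276} + 0 = - \frac{16145}{19276}$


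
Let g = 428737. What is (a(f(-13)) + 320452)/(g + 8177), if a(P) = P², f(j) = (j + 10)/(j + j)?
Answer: 216625561/295353864 ≈ 0.73344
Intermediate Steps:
f(j) = (10 + j)/(2*j) (f(j) = (10 + j)/((2*j)) = (10 + j)*(1/(2*j)) = (10 + j)/(2*j))
(a(f(-13)) + 320452)/(g + 8177) = (((½)*(10 - 13)/(-13))² + 320452)/(428737 + 8177) = (((½)*(-1/13)*(-3))² + 320452)/436914 = ((3/26)² + 320452)*(1/436914) = (9/676 + 320452)*(1/436914) = (216625561/676)*(1/436914) = 216625561/295353864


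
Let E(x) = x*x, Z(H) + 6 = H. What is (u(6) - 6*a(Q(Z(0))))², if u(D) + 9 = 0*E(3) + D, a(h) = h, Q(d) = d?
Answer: 1089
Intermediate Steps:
Z(H) = -6 + H
E(x) = x²
u(D) = -9 + D (u(D) = -9 + (0*3² + D) = -9 + (0*9 + D) = -9 + (0 + D) = -9 + D)
(u(6) - 6*a(Q(Z(0))))² = ((-9 + 6) - 6*(-6 + 0))² = (-3 - 6*(-6))² = (-3 + 36)² = 33² = 1089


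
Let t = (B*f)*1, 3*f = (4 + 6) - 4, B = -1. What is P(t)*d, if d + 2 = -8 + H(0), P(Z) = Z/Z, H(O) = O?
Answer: -10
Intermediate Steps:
f = 2 (f = ((4 + 6) - 4)/3 = (10 - 4)/3 = (1/3)*6 = 2)
t = -2 (t = -1*2*1 = -2*1 = -2)
P(Z) = 1
d = -10 (d = -2 + (-8 + 0) = -2 - 8 = -10)
P(t)*d = 1*(-10) = -10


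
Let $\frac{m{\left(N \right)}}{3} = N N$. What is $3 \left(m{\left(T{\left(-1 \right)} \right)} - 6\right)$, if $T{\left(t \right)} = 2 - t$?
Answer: $63$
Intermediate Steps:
$m{\left(N \right)} = 3 N^{2}$ ($m{\left(N \right)} = 3 N N = 3 N^{2}$)
$3 \left(m{\left(T{\left(-1 \right)} \right)} - 6\right) = 3 \left(3 \left(2 - -1\right)^{2} - 6\right) = 3 \left(3 \left(2 + 1\right)^{2} - 6\right) = 3 \left(3 \cdot 3^{2} - 6\right) = 3 \left(3 \cdot 9 - 6\right) = 3 \left(27 - 6\right) = 3 \cdot 21 = 63$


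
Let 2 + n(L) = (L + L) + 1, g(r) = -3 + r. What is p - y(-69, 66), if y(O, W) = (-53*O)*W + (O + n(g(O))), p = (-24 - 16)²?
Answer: -239548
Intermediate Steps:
n(L) = -1 + 2*L (n(L) = -2 + ((L + L) + 1) = -2 + (2*L + 1) = -2 + (1 + 2*L) = -1 + 2*L)
p = 1600 (p = (-40)² = 1600)
y(O, W) = -7 + 3*O - 53*O*W (y(O, W) = (-53*O)*W + (O + (-1 + 2*(-3 + O))) = -53*O*W + (O + (-1 + (-6 + 2*O))) = -53*O*W + (O + (-7 + 2*O)) = -53*O*W + (-7 + 3*O) = -7 + 3*O - 53*O*W)
p - y(-69, 66) = 1600 - (-7 + 3*(-69) - 53*(-69)*66) = 1600 - (-7 - 207 + 241362) = 1600 - 1*241148 = 1600 - 241148 = -239548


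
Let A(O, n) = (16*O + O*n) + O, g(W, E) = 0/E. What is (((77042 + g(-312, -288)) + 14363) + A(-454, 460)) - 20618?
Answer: -145771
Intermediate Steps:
g(W, E) = 0
A(O, n) = 17*O + O*n
(((77042 + g(-312, -288)) + 14363) + A(-454, 460)) - 20618 = (((77042 + 0) + 14363) - 454*(17 + 460)) - 20618 = ((77042 + 14363) - 454*477) - 20618 = (91405 - 216558) - 20618 = -125153 - 20618 = -145771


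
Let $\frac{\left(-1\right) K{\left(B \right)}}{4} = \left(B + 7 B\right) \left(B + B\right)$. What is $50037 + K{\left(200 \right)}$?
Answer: $-2509963$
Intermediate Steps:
$K{\left(B \right)} = - 64 B^{2}$ ($K{\left(B \right)} = - 4 \left(B + 7 B\right) \left(B + B\right) = - 4 \cdot 8 B 2 B = - 4 \cdot 16 B^{2} = - 64 B^{2}$)
$50037 + K{\left(200 \right)} = 50037 - 64 \cdot 200^{2} = 50037 - 2560000 = -2509963$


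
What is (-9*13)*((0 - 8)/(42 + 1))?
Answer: 936/43 ≈ 21.767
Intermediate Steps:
(-9*13)*((0 - 8)/(42 + 1)) = -(-936)/43 = -117*(-8/43) = 936/43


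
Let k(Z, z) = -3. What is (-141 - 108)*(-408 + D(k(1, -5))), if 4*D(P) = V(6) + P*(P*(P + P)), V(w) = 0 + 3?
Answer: 419067/4 ≈ 1.0477e+5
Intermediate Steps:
V(w) = 3
D(P) = 3/4 + P**3/2 (D(P) = (3 + P*(P*(P + P)))/4 = (3 + P*(P*(2*P)))/4 = (3 + P*(2*P**2))/4 = (3 + 2*P**3)/4 = 3/4 + P**3/2)
(-141 - 108)*(-408 + D(k(1, -5))) = (-141 - 108)*(-408 + (3/4 + (1/2)*(-3)**3)) = -249*(-408 + (3/4 + (1/2)*(-27))) = -249*(-408 + (3/4 - 27/2)) = -249*(-408 - 51/4) = -249*(-1683/4) = 419067/4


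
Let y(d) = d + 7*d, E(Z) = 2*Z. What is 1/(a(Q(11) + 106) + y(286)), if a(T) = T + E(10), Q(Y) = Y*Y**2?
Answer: 1/3745 ≈ 0.00026702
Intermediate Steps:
Q(Y) = Y**3
y(d) = 8*d
a(T) = 20 + T (a(T) = T + 2*10 = T + 20 = 20 + T)
1/(a(Q(11) + 106) + y(286)) = 1/((20 + (11**3 + 106)) + 8*286) = 1/((20 + (1331 + 106)) + 2288) = 1/((20 + 1437) + 2288) = 1/(1457 + 2288) = 1/3745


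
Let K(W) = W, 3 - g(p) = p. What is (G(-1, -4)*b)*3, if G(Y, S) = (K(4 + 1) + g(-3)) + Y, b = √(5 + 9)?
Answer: 30*√14 ≈ 112.25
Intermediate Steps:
g(p) = 3 - p
b = √14 ≈ 3.7417
G(Y, S) = 11 + Y (G(Y, S) = ((4 + 1) + (3 - 1*(-3))) + Y = (5 + (3 + 3)) + Y = (5 + 6) + Y = 11 + Y)
(G(-1, -4)*b)*3 = ((11 - 1)*√14)*3 = (10*√14)*3 = 30*√14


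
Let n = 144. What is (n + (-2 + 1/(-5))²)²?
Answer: 13845841/625 ≈ 22153.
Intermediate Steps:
(n + (-2 + 1/(-5))²)² = (144 + (-2 + 1/(-5))²)² = (144 + (-2 - ⅕)²)² = (144 + (-11/5)²)² = (144 + 121/25)² = (3721/25)² = 13845841/625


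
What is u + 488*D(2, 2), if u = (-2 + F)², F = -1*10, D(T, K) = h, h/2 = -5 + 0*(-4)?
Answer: -4736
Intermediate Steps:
h = -10 (h = 2*(-5 + 0*(-4)) = 2*(-5 + 0) = 2*(-5) = -10)
D(T, K) = -10
F = -10
u = 144 (u = (-2 - 10)² = (-12)² = 144)
u + 488*D(2, 2) = 144 + 488*(-10) = 144 - 4880 = -4736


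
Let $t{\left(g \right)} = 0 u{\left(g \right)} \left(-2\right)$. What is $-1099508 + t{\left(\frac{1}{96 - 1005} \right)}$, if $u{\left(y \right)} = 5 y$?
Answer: $-1099508$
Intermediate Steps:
$t{\left(g \right)} = 0$ ($t{\left(g \right)} = 0 \cdot 5 g \left(-2\right) = 0 \left(-2\right) = 0$)
$-1099508 + t{\left(\frac{1}{96 - 1005} \right)} = -1099508 + 0 = -1099508$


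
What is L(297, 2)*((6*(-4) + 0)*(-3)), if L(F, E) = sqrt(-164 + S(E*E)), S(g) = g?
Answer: 288*I*sqrt(10) ≈ 910.74*I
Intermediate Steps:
L(F, E) = sqrt(-164 + E**2) (L(F, E) = sqrt(-164 + E*E) = sqrt(-164 + E**2))
L(297, 2)*((6*(-4) + 0)*(-3)) = sqrt(-164 + 2**2)*((6*(-4) + 0)*(-3)) = sqrt(-164 + 4)*((-24 + 0)*(-3)) = sqrt(-160)*(-24*(-3)) = (4*I*sqrt(10))*72 = 288*I*sqrt(10)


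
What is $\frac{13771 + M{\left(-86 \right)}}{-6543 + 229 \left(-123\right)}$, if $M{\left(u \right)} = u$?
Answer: $- \frac{2737}{6942} \approx -0.39427$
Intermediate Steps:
$\frac{13771 + M{\left(-86 \right)}}{-6543 + 229 \left(-123\right)} = \frac{13771 - 86}{-6543 + 229 \left(-123\right)} = \frac{13685}{-6543 - 28167} = \frac{13685}{-34710} = 13685 \left(- \frac{1}{34710}\right) = - \frac{2737}{6942}$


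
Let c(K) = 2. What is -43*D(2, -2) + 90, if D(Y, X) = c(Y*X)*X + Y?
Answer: 176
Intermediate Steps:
D(Y, X) = Y + 2*X (D(Y, X) = 2*X + Y = Y + 2*X)
-43*D(2, -2) + 90 = -43*(2 + 2*(-2)) + 90 = -43*(2 - 4) + 90 = -43*(-2) + 90 = 86 + 90 = 176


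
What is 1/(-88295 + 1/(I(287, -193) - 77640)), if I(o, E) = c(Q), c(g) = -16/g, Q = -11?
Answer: -854024/75406049091 ≈ -1.1326e-5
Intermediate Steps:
I(o, E) = 16/11 (I(o, E) = -16/(-11) = -16*(-1/11) = 16/11)
1/(-88295 + 1/(I(287, -193) - 77640)) = 1/(-88295 + 1/(16/11 - 77640)) = 1/(-88295 + 1/(-854024/11)) = 1/(-88295 - 11/854024) = 1/(-75406049091/854024) = -854024/75406049091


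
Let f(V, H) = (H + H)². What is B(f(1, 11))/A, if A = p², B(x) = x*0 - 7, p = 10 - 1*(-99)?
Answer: -7/11881 ≈ -0.00058918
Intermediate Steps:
p = 109 (p = 10 + 99 = 109)
f(V, H) = 4*H² (f(V, H) = (2*H)² = 4*H²)
B(x) = -7 (B(x) = 0 - 7 = -7)
A = 11881 (A = 109² = 11881)
B(f(1, 11))/A = -7/11881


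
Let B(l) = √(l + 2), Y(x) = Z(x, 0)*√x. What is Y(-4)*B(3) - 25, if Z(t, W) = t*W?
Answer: -25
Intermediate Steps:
Z(t, W) = W*t
Y(x) = 0 (Y(x) = (0*x)*√x = 0*√x = 0)
B(l) = √(2 + l)
Y(-4)*B(3) - 25 = 0*√(2 + 3) - 25 = 0*√5 - 25 = 0 - 25 = -25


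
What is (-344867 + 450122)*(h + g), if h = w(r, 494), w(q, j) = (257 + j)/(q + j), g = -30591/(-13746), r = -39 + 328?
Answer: 4607561015/13746 ≈ 3.3519e+5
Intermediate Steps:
r = 289
g = 10197/4582 (g = -30591*(-1/13746) = 10197/4582 ≈ 2.2254)
w(q, j) = (257 + j)/(j + q)
h = 751/783 (h = (257 + 494)/(494 + 289) = 751/783 ≈ 0.95913)
(-344867 + 450122)*(h + g) = (-344867 + 450122)*(751/783 + 10197/4582) = 105255*(393977/123714) = 4607561015/13746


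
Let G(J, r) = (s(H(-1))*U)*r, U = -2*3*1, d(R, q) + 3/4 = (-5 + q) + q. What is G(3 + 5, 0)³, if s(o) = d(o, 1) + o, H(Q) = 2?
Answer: 0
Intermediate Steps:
d(R, q) = -23/4 + 2*q (d(R, q) = -¾ + ((-5 + q) + q) = -¾ + (-5 + 2*q) = -23/4 + 2*q)
s(o) = -15/4 + o (s(o) = (-23/4 + 2*1) + o = (-23/4 + 2) + o = -15/4 + o)
U = -6 (U = -6*1 = -6)
G(J, r) = 21*r/2 (G(J, r) = ((-15/4 + 2)*(-6))*r = (-7/4*(-6))*r = 21*r/2)
G(3 + 5, 0)³ = ((21/2)*0)³ = 0³ = 0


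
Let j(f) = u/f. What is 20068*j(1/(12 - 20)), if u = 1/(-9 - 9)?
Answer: 80272/9 ≈ 8919.1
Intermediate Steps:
u = -1/18 (u = 1/(-18) = -1/18 ≈ -0.055556)
j(f) = -1/(18*f)
20068*j(1/(12 - 20)) = 20068*(-1/(18*(1/(12 - 20)))) = 20068*(-1/(18*(1/(-8)))) = 20068*(-1/(18*(-⅛))) = 20068*(-1/18*(-8)) = 20068*(4/9) = 80272/9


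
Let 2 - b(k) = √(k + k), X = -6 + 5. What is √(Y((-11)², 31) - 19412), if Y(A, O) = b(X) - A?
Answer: √(-19531 - I*√2) ≈ 0.0051 - 139.75*I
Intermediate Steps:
X = -1
b(k) = 2 - √2*√k (b(k) = 2 - √(k + k) = 2 - √(2*k) = 2 - √2*√k)
Y(A, O) = 2 - A - I*√2 (Y(A, O) = (2 - √2*√(-1)) - A = (2 - √2*I) - A = (2 - I*√2) - A = 2 - A - I*√2)
√(Y((-11)², 31) - 19412) = √((2 - 1*(-11)² - I*√2) - 19412) = √((2 - 1*121 - I*√2) - 19412) = √((2 - 121 - I*√2) - 19412) = √((-119 - I*√2) - 19412) = √(-19531 - I*√2)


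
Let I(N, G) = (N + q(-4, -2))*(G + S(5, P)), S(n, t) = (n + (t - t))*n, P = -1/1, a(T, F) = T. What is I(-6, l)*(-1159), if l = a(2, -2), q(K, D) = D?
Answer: 250344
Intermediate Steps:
l = 2
P = -1 (P = -1*1 = -1)
S(n, t) = n² (S(n, t) = (n + 0)*n = n*n = n²)
I(N, G) = (-2 + N)*(25 + G) (I(N, G) = (N - 2)*(G + 5²) = (-2 + N)*(G + 25) = (-2 + N)*(25 + G))
I(-6, l)*(-1159) = (-50 - 2*2 + 25*(-6) + 2*(-6))*(-1159) = (-50 - 4 - 150 - 12)*(-1159) = -216*(-1159) = 250344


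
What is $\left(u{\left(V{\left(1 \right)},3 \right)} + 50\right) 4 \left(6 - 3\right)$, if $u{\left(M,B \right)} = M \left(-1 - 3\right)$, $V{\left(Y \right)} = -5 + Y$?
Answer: $792$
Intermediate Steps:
$u{\left(M,B \right)} = - 4 M$ ($u{\left(M,B \right)} = M \left(-4\right) = - 4 M$)
$\left(u{\left(V{\left(1 \right)},3 \right)} + 50\right) 4 \left(6 - 3\right) = \left(- 4 \left(-5 + 1\right) + 50\right) 4 \left(6 - 3\right) = \left(\left(-4\right) \left(-4\right) + 50\right) 4 \cdot 3 = \left(16 + 50\right) 12 = 66 \cdot 12 = 792$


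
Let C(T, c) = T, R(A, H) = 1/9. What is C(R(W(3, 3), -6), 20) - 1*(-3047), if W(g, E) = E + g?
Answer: 27424/9 ≈ 3047.1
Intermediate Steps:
R(A, H) = 1/9
C(R(W(3, 3), -6), 20) - 1*(-3047) = 1/9 - 1*(-3047) = 1/9 + 3047 = 27424/9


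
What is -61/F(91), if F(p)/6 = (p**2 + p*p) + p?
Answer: -1/1638 ≈ -0.00061050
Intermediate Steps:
F(p) = 6*p + 12*p**2 (F(p) = 6*((p**2 + p*p) + p) = 6*((p**2 + p**2) + p) = 6*(2*p**2 + p) = 6*(p + 2*p**2) = 6*p + 12*p**2)
-61/F(91) = -61*1/(546*(1 + 2*91)) = -61*1/(546*(1 + 182)) = -61/(6*91*183) = -61/99918 = -61*1/99918 = -1/1638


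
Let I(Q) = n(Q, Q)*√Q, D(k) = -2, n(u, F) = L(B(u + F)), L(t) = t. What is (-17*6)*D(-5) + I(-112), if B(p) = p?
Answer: 204 - 896*I*√7 ≈ 204.0 - 2370.6*I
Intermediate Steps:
n(u, F) = F + u (n(u, F) = u + F = F + u)
I(Q) = 2*Q^(3/2) (I(Q) = (Q + Q)*√Q = (2*Q)*√Q = 2*Q^(3/2))
(-17*6)*D(-5) + I(-112) = -17*6*(-2) + 2*(-112)^(3/2) = -102*(-2) + 2*(-448*I*√7) = 204 - 896*I*√7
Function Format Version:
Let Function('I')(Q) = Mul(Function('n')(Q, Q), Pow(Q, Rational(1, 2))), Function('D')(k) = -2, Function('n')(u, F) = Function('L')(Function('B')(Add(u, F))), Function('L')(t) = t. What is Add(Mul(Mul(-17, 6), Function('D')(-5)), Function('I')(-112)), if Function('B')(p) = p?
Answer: Add(204, Mul(-896, I, Pow(7, Rational(1, 2)))) ≈ Add(204.00, Mul(-2370.6, I))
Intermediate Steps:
Function('n')(u, F) = Add(F, u) (Function('n')(u, F) = Add(u, F) = Add(F, u))
Function('I')(Q) = Mul(2, Pow(Q, Rational(3, 2))) (Function('I')(Q) = Mul(Add(Q, Q), Pow(Q, Rational(1, 2))) = Mul(Mul(2, Q), Pow(Q, Rational(1, 2))) = Mul(2, Pow(Q, Rational(3, 2))))
Add(Mul(Mul(-17, 6), Function('D')(-5)), Function('I')(-112)) = Add(Mul(Mul(-17, 6), -2), Mul(2, Pow(-112, Rational(3, 2)))) = Add(Mul(-102, -2), Mul(2, Mul(-448, I, Pow(7, Rational(1, 2))))) = Add(204, Mul(-896, I, Pow(7, Rational(1, 2))))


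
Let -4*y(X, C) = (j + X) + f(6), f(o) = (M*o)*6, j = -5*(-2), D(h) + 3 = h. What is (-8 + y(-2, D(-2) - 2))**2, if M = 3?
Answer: 1369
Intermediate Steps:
D(h) = -3 + h
j = 10
f(o) = 18*o (f(o) = (3*o)*6 = 18*o)
y(X, C) = -59/2 - X/4 (y(X, C) = -((10 + X) + 18*6)/4 = -((10 + X) + 108)/4 = -(118 + X)/4 = -59/2 - X/4)
(-8 + y(-2, D(-2) - 2))**2 = (-8 + (-59/2 - 1/4*(-2)))**2 = (-8 + (-59/2 + 1/2))**2 = (-8 - 29)**2 = (-37)**2 = 1369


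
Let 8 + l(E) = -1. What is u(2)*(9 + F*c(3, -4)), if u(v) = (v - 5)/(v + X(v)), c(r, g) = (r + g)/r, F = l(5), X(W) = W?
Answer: -9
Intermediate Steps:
l(E) = -9 (l(E) = -8 - 1 = -9)
F = -9
c(r, g) = (g + r)/r
u(v) = (-5 + v)/(2*v) (u(v) = (v - 5)/(v + v) = (-5 + v)/((2*v)) = (-5 + v)*(1/(2*v)) = (-5 + v)/(2*v))
u(2)*(9 + F*c(3, -4)) = ((½)*(-5 + 2)/2)*(9 - 9*(-4 + 3)/3) = ((½)*(½)*(-3))*(9 - 3*(-1)) = -3*(9 - 9*(-⅓))/4 = -3*(9 + 3)/4 = -¾*12 = -9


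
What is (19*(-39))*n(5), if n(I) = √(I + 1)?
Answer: -741*√6 ≈ -1815.1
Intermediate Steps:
n(I) = √(1 + I)
(19*(-39))*n(5) = (19*(-39))*√(1 + 5) = -741*√6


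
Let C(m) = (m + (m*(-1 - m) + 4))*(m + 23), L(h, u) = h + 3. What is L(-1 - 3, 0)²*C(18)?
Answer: -13120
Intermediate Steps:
L(h, u) = 3 + h
C(m) = (23 + m)*(4 + m + m*(-1 - m)) (C(m) = (m + (4 + m*(-1 - m)))*(23 + m) = (4 + m + m*(-1 - m))*(23 + m) = (23 + m)*(4 + m + m*(-1 - m)))
L(-1 - 3, 0)²*C(18) = (3 + (-1 - 3))²*(92 - 1*18³ - 23*18² + 4*18) = (3 - 4)²*(92 - 1*5832 - 23*324 + 72) = (-1)²*(92 - 5832 - 7452 + 72) = 1*(-13120) = -13120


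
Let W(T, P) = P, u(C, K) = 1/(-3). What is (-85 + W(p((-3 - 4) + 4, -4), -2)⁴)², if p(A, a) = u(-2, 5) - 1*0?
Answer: 4761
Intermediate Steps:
u(C, K) = -⅓
p(A, a) = -⅓ (p(A, a) = -⅓ - 1*0 = -⅓ + 0 = -⅓)
(-85 + W(p((-3 - 4) + 4, -4), -2)⁴)² = (-85 + (-2)⁴)² = (-85 + 16)² = (-69)² = 4761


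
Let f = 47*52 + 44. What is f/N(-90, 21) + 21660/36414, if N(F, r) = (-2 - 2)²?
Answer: 1894679/12138 ≈ 156.09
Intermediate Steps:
N(F, r) = 16 (N(F, r) = (-4)² = 16)
f = 2488 (f = 2444 + 44 = 2488)
f/N(-90, 21) + 21660/36414 = 2488/16 + 21660/36414 = 2488*(1/16) + 21660*(1/36414) = 311/2 + 3610/6069 = 1894679/12138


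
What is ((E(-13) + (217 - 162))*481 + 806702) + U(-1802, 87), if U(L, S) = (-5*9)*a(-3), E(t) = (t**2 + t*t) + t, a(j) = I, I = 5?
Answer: 989257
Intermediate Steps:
a(j) = 5
E(t) = t + 2*t**2 (E(t) = (t**2 + t**2) + t = 2*t**2 + t = t + 2*t**2)
U(L, S) = -225 (U(L, S) = -5*9*5 = -45*5 = -225)
((E(-13) + (217 - 162))*481 + 806702) + U(-1802, 87) = ((-13*(1 + 2*(-13)) + (217 - 162))*481 + 806702) - 225 = ((-13*(1 - 26) + 55)*481 + 806702) - 225 = ((-13*(-25) + 55)*481 + 806702) - 225 = ((325 + 55)*481 + 806702) - 225 = (380*481 + 806702) - 225 = (182780 + 806702) - 225 = 989482 - 225 = 989257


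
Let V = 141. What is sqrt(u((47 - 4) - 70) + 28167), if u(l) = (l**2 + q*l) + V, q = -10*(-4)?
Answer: sqrt(27957) ≈ 167.20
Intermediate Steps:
q = 40
u(l) = 141 + l**2 + 40*l (u(l) = (l**2 + 40*l) + 141 = 141 + l**2 + 40*l)
sqrt(u((47 - 4) - 70) + 28167) = sqrt((141 + ((47 - 4) - 70)**2 + 40*((47 - 4) - 70)) + 28167) = sqrt((141 + (43 - 70)**2 + 40*(43 - 70)) + 28167) = sqrt((141 + (-27)**2 + 40*(-27)) + 28167) = sqrt((141 + 729 - 1080) + 28167) = sqrt(-210 + 28167) = sqrt(27957)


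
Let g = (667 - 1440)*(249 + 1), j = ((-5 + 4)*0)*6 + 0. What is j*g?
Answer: 0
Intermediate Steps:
j = 0 (j = -1*0*6 + 0 = 0*6 + 0 = 0 + 0 = 0)
g = -193250 (g = -773*250 = -193250)
j*g = 0*(-193250) = 0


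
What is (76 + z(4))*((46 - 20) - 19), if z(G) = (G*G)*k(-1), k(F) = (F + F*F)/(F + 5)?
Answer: 532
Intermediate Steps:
k(F) = (F + F²)/(5 + F)
z(G) = 0 (z(G) = (G*G)*(-(1 - 1)/(5 - 1)) = G²*(-1*0/4) = G²*(-1*¼*0) = G²*0 = 0)
(76 + z(4))*((46 - 20) - 19) = (76 + 0)*((46 - 20) - 19) = 76*(26 - 19) = 76*7 = 532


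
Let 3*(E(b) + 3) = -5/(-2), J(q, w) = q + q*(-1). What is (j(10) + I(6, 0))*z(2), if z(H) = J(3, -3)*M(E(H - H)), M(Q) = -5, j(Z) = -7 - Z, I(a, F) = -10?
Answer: 0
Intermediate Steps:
J(q, w) = 0 (J(q, w) = q - q = 0)
E(b) = -13/6 (E(b) = -3 + (-5/(-2))/3 = -3 + (-5*(-½))/3 = -3 + (⅓)*(5/2) = -3 + ⅚ = -13/6)
z(H) = 0 (z(H) = 0*(-5) = 0)
(j(10) + I(6, 0))*z(2) = ((-7 - 1*10) - 10)*0 = ((-7 - 10) - 10)*0 = (-17 - 10)*0 = -27*0 = 0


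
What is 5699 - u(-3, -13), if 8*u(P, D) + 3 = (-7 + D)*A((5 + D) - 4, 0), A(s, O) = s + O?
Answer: 45355/8 ≈ 5669.4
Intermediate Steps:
A(s, O) = O + s
u(P, D) = -3/8 + (1 + D)*(-7 + D)/8 (u(P, D) = -3/8 + ((-7 + D)*(0 + ((5 + D) - 4)))/8 = -3/8 + ((-7 + D)*(0 + (1 + D)))/8 = -3/8 + ((-7 + D)*(1 + D))/8 = -3/8 + ((1 + D)*(-7 + D))/8 = -3/8 + (1 + D)*(-7 + D)/8)
5699 - u(-3, -13) = 5699 - (-5/4 - ¾*(-13) + (⅛)*(-13)²) = 5699 - (-5/4 + 39/4 + (⅛)*169) = 5699 - (-5/4 + 39/4 + 169/8) = 5699 - 1*237/8 = 5699 - 237/8 = 45355/8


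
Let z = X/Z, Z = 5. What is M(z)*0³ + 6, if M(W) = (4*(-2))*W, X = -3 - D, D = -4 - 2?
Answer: 6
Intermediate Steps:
D = -6
X = 3 (X = -3 - 1*(-6) = -3 + 6 = 3)
z = ⅗ (z = 3/5 = 3*(⅕) = ⅗ ≈ 0.60000)
M(W) = -8*W
M(z)*0³ + 6 = -8*⅗*0³ + 6 = -24/5*0 + 6 = 0 + 6 = 6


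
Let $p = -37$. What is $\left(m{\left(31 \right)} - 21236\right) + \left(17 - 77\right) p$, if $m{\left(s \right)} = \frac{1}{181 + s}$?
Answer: $- \frac{4031391}{212} \approx -19016.0$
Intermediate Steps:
$\left(m{\left(31 \right)} - 21236\right) + \left(17 - 77\right) p = \left(\frac{1}{181 + 31} - 21236\right) + \left(17 - 77\right) \left(-37\right) = \left(\frac{1}{212} - 21236\right) - -2220 = \left(\frac{1}{212} - 21236\right) + 2220 = - \frac{4502031}{212} + 2220 = - \frac{4031391}{212}$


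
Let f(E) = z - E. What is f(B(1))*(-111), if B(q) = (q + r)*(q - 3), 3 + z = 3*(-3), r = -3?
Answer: 1776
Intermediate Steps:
z = -12 (z = -3 + 3*(-3) = -3 - 9 = -12)
B(q) = (-3 + q)**2 (B(q) = (q - 3)*(q - 3) = (-3 + q)*(-3 + q) = (-3 + q)**2)
f(E) = -12 - E
f(B(1))*(-111) = (-12 - (9 + 1**2 - 6*1))*(-111) = (-12 - (9 + 1 - 6))*(-111) = (-12 - 1*4)*(-111) = (-12 - 4)*(-111) = -16*(-111) = 1776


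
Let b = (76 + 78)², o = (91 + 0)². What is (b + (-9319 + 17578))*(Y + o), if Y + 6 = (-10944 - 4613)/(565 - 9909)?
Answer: 2472855595075/9344 ≈ 2.6465e+8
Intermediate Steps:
Y = -40507/9344 (Y = -6 + (-10944 - 4613)/(565 - 9909) = -6 - 15557/(-9344) = -6 - 15557*(-1/9344) = -6 + 15557/9344 = -40507/9344 ≈ -4.3351)
o = 8281 (o = 91² = 8281)
b = 23716 (b = 154² = 23716)
(b + (-9319 + 17578))*(Y + o) = (23716 + (-9319 + 17578))*(-40507/9344 + 8281) = (23716 + 8259)*(77337157/9344) = 31975*(77337157/9344) = 2472855595075/9344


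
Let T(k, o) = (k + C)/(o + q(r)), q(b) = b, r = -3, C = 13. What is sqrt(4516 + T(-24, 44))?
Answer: sqrt(7590945)/41 ≈ 67.199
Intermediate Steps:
T(k, o) = (13 + k)/(-3 + o) (T(k, o) = (k + 13)/(o - 3) = (13 + k)/(-3 + o))
sqrt(4516 + T(-24, 44)) = sqrt(4516 + (13 - 24)/(-3 + 44)) = sqrt(4516 - 11/41) = sqrt(185145/41) = sqrt(7590945)/41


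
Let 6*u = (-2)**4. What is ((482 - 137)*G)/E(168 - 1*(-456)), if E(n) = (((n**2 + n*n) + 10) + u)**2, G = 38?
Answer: 2565/118658035966 ≈ 2.1617e-8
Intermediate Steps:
u = 8/3 (u = (1/6)*(-2)**4 = (1/6)*16 = 8/3 ≈ 2.6667)
E(n) = (38/3 + 2*n**2)**2 (E(n) = (((n**2 + n*n) + 10) + 8/3)**2 = (((n**2 + n**2) + 10) + 8/3)**2 = ((2*n**2 + 10) + 8/3)**2 = ((10 + 2*n**2) + 8/3)**2 = (38/3 + 2*n**2)**2)
((482 - 137)*G)/E(168 - 1*(-456)) = ((482 - 137)*38)/((4*(19 + 3*(168 - 1*(-456))**2)**2/9)) = (345*38)/((4*(19 + 3*(168 + 456)**2)**2/9)) = 13110/((4*(19 + 3*624**2)**2/9)) = 13110/((4*(19 + 3*389376)**2/9)) = 13110/((4*(19 + 1168128)**2/9)) = 13110/(((4/9)*1168147**2)) = 13110/(((4/9)*1364567413609)) = 13110/(5458269654436/9) = 13110*(9/5458269654436) = 2565/118658035966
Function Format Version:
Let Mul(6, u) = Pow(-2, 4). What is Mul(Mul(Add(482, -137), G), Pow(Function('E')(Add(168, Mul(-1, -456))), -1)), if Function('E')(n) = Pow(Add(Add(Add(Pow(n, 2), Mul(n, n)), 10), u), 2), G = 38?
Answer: Rational(2565, 118658035966) ≈ 2.1617e-8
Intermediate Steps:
u = Rational(8, 3) (u = Mul(Rational(1, 6), Pow(-2, 4)) = Mul(Rational(1, 6), 16) = Rational(8, 3) ≈ 2.6667)
Function('E')(n) = Pow(Add(Rational(38, 3), Mul(2, Pow(n, 2))), 2) (Function('E')(n) = Pow(Add(Add(Add(Pow(n, 2), Mul(n, n)), 10), Rational(8, 3)), 2) = Pow(Add(Add(Add(Pow(n, 2), Pow(n, 2)), 10), Rational(8, 3)), 2) = Pow(Add(Add(Mul(2, Pow(n, 2)), 10), Rational(8, 3)), 2) = Pow(Add(Add(10, Mul(2, Pow(n, 2))), Rational(8, 3)), 2) = Pow(Add(Rational(38, 3), Mul(2, Pow(n, 2))), 2))
Mul(Mul(Add(482, -137), G), Pow(Function('E')(Add(168, Mul(-1, -456))), -1)) = Mul(Mul(Add(482, -137), 38), Pow(Mul(Rational(4, 9), Pow(Add(19, Mul(3, Pow(Add(168, Mul(-1, -456)), 2))), 2)), -1)) = Mul(Mul(345, 38), Pow(Mul(Rational(4, 9), Pow(Add(19, Mul(3, Pow(Add(168, 456), 2))), 2)), -1)) = Mul(13110, Pow(Mul(Rational(4, 9), Pow(Add(19, Mul(3, Pow(624, 2))), 2)), -1)) = Mul(13110, Pow(Mul(Rational(4, 9), Pow(Add(19, Mul(3, 389376)), 2)), -1)) = Mul(13110, Pow(Mul(Rational(4, 9), Pow(Add(19, 1168128), 2)), -1)) = Mul(13110, Pow(Mul(Rational(4, 9), Pow(1168147, 2)), -1)) = Mul(13110, Pow(Mul(Rational(4, 9), 1364567413609), -1)) = Mul(13110, Pow(Rational(5458269654436, 9), -1)) = Mul(13110, Rational(9, 5458269654436)) = Rational(2565, 118658035966)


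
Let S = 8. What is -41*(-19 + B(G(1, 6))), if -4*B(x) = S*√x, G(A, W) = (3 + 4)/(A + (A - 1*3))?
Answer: 779 + 82*I*√7 ≈ 779.0 + 216.95*I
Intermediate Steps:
G(A, W) = 7/(-3 + 2*A) (G(A, W) = 7/(A + (A - 3)) = 7/(A + (-3 + A)) = 7/(-3 + 2*A))
B(x) = -2*√x
-41*(-19 + B(G(1, 6))) = -41*(-19 - 2*I*√7) = 779 + 82*I*√7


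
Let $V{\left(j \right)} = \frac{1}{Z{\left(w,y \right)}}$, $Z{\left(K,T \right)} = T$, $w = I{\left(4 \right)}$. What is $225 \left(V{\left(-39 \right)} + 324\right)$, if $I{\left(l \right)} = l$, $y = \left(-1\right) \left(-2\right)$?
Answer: $\frac{146025}{2} \approx 73013.0$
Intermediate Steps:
$y = 2$
$w = 4$
$V{\left(j \right)} = \frac{1}{2}$
$225 \left(V{\left(-39 \right)} + 324\right) = 225 \left(\frac{1}{2} + 324\right) = 225 \cdot \frac{649}{2} = \frac{146025}{2}$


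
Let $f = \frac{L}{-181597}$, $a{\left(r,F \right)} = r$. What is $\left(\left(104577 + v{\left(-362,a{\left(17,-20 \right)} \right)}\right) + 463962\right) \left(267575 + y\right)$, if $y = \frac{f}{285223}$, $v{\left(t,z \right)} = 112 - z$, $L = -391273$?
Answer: $\frac{7880822952619159455132}{51795641131} \approx 1.5215 \cdot 10^{11}$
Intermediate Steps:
$f = \frac{391273}{181597}$ ($f = - \frac{391273}{-181597} = \left(-391273\right) \left(- \frac{1}{181597}\right) = \frac{391273}{181597} \approx 2.1546$)
$y = \frac{391273}{51795641131}$ ($y = \frac{391273}{181597 \cdot 285223} = \frac{391273}{181597} \cdot \frac{1}{285223} = \frac{391273}{51795641131} \approx 7.5542 \cdot 10^{-6}$)
$\left(\left(104577 + v{\left(-362,a{\left(17,-20 \right)} \right)}\right) + 463962\right) \left(267575 + y\right) = \left(\left(104577 + \left(112 - 17\right)\right) + 463962\right) \left(267575 + \frac{391273}{51795641131}\right) = \left(\left(104577 + \left(112 - 17\right)\right) + 463962\right) \frac{13859218676018598}{51795641131} = \left(\left(104577 + 95\right) + 463962\right) \frac{13859218676018598}{51795641131} = \left(104672 + 463962\right) \frac{13859218676018598}{51795641131} = 568634 \cdot \frac{13859218676018598}{51795641131} = \frac{7880822952619159455132}{51795641131}$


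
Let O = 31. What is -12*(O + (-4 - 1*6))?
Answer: -252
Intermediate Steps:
-12*(O + (-4 - 1*6)) = -12*(31 + (-4 - 1*6)) = -12*(31 + (-4 - 6)) = -12*(31 - 10) = -12*21 = -252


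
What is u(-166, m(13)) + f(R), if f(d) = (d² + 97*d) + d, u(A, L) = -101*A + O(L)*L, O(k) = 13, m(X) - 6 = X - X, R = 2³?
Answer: 17692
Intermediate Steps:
R = 8
m(X) = 6 (m(X) = 6 + (X - X) = 6 + 0 = 6)
u(A, L) = -101*A + 13*L
f(d) = d² + 98*d
u(-166, m(13)) + f(R) = (-101*(-166) + 13*6) + 8*(98 + 8) = (16766 + 78) + 8*106 = 16844 + 848 = 17692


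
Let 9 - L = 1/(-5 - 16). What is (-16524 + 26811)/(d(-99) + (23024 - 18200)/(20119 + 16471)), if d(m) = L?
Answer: 3952213965/3526702 ≈ 1120.7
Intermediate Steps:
L = 190/21 (L = 9 - 1/(-5 - 16) = 9 - 1/(-21) = 9 - 1*(-1/21) = 9 + 1/21 = 190/21 ≈ 9.0476)
d(m) = 190/21
(-16524 + 26811)/(d(-99) + (23024 - 18200)/(20119 + 16471)) = (-16524 + 26811)/(190/21 + (23024 - 18200)/(20119 + 16471)) = 10287/(190/21 + 4824/36590) = 10287/(190/21 + 4824*(1/36590)) = 10287/(190/21 + 2412/18295) = 10287/(3526702/384195) = 10287*(384195/3526702) = 3952213965/3526702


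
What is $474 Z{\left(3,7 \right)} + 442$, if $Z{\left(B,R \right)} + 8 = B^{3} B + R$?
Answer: $38362$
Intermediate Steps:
$Z{\left(B,R \right)} = -8 + R + B^{4}$ ($Z{\left(B,R \right)} = -8 + \left(B^{3} B + R\right) = -8 + \left(B^{4} + R\right) = -8 + \left(R + B^{4}\right) = -8 + R + B^{4}$)
$474 Z{\left(3,7 \right)} + 442 = 474 \left(-8 + 7 + 3^{4}\right) + 442 = 474 \left(-8 + 7 + 81\right) + 442 = 474 \cdot 80 + 442 = 37920 + 442 = 38362$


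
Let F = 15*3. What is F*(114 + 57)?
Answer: 7695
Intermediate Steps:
F = 45
F*(114 + 57) = 45*(114 + 57) = 45*171 = 7695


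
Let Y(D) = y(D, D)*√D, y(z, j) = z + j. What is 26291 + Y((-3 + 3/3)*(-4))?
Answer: 26291 + 32*√2 ≈ 26336.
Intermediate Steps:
y(z, j) = j + z
Y(D) = 2*D^(3/2) (Y(D) = (D + D)*√D = (2*D)*√D = 2*D^(3/2))
26291 + Y((-3 + 3/3)*(-4)) = 26291 + 2*((-3 + 3/3)*(-4))^(3/2) = 26291 + 2*((-3 + 3*(⅓))*(-4))^(3/2) = 26291 + 2*((-3 + 1)*(-4))^(3/2) = 26291 + 2*(-2*(-4))^(3/2) = 26291 + 2*8^(3/2) = 26291 + 2*(16*√2) = 26291 + 32*√2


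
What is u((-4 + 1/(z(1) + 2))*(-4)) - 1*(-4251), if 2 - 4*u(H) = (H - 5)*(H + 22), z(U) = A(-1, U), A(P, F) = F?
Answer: 37466/9 ≈ 4162.9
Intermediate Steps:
z(U) = U
u(H) = 1/2 - (-5 + H)*(22 + H)/4 (u(H) = 1/2 - (H - 5)*(H + 22)/4 = 1/2 - (-5 + H)*(22 + H)/4)
u((-4 + 1/(z(1) + 2))*(-4)) - 1*(-4251) = (28 - 17*(-4 + 1/(1 + 2))*(-4)/4 - 16*(-4 + 1/(1 + 2))**2/4) - 1*(-4251) = (28 - 17*(-4 + 1/3)*(-4)/4 - 16*(-4 + 1/3)**2/4) + 4251 = (28 - (-187)*(-4)/12 - (-11/3*(-4))**2/4) + 4251 = (28 - 17/4*44/3 - (44/3)**2/4) + 4251 = (28 - 187/3 - 1/4*1936/9) + 4251 = (28 - 187/3 - 484/9) + 4251 = -793/9 + 4251 = 37466/9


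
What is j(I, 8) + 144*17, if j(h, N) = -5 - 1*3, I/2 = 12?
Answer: 2440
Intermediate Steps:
I = 24 (I = 2*12 = 24)
j(h, N) = -8 (j(h, N) = -5 - 3 = -8)
j(I, 8) + 144*17 = -8 + 144*17 = -8 + 2448 = 2440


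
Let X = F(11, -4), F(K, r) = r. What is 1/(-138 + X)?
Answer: -1/142 ≈ -0.0070423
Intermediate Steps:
X = -4
1/(-138 + X) = 1/(-138 - 4) = 1/(-142) = -1/142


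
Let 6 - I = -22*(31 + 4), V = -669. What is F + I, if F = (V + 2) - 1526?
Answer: -1417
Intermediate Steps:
I = 776 (I = 6 - (-22)*(31 + 4) = 6 - (-22)*35 = 6 - 1*(-770) = 6 + 770 = 776)
F = -2193 (F = (-669 + 2) - 1526 = -667 - 1526 = -2193)
F + I = -2193 + 776 = -1417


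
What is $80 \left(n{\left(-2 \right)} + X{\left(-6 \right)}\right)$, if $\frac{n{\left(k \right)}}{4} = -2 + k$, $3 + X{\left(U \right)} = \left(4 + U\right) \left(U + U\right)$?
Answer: $400$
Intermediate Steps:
$X{\left(U \right)} = -3 + 2 U \left(4 + U\right)$ ($X{\left(U \right)} = -3 + \left(4 + U\right) \left(U + U\right) = -3 + \left(4 + U\right) 2 U = -3 + 2 U \left(4 + U\right)$)
$n{\left(k \right)} = -8 + 4 k$ ($n{\left(k \right)} = 4 \left(-2 + k\right) = -8 + 4 k$)
$80 \left(n{\left(-2 \right)} + X{\left(-6 \right)}\right) = 80 \left(\left(-8 + 4 \left(-2\right)\right) + \left(-3 + 2 \left(-6\right)^{2} + 8 \left(-6\right)\right)\right) = 80 \left(\left(-8 - 8\right) - -21\right) = 80 \left(-16 - -21\right) = 80 \left(-16 + 21\right) = 80 \cdot 5 = 400$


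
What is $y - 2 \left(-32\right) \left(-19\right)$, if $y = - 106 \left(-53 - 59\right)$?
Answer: $10656$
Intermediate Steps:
$y = 11872$ ($y = \left(-106\right) \left(-112\right) = 11872$)
$y - 2 \left(-32\right) \left(-19\right) = 11872 - 2 \left(-32\right) \left(-19\right) = 11872 - \left(-64\right) \left(-19\right) = 11872 - 1216 = 10656$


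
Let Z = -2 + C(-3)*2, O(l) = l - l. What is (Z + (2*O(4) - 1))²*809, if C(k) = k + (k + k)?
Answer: 356769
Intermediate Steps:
O(l) = 0
C(k) = 3*k (C(k) = k + 2*k = 3*k)
Z = -20 (Z = -2 + (3*(-3))*2 = -2 - 9*2 = -2 - 18 = -20)
(Z + (2*O(4) - 1))²*809 = (-20 + (2*0 - 1))²*809 = (-20 + (0 - 1))²*809 = (-20 - 1)²*809 = (-21)²*809 = 441*809 = 356769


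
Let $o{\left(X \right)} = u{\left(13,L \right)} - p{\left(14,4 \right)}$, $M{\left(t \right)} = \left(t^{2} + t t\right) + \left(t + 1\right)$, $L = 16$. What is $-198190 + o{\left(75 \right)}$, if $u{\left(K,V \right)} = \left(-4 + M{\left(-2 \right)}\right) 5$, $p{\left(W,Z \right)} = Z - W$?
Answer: $-198165$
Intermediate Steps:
$M{\left(t \right)} = 1 + t + 2 t^{2}$ ($M{\left(t \right)} = \left(t^{2} + t^{2}\right) + \left(1 + t\right) = 2 t^{2} + \left(1 + t\right) = 1 + t + 2 t^{2}$)
$u{\left(K,V \right)} = 15$ ($u{\left(K,V \right)} = \left(-4 + \left(1 - 2 + 2 \left(-2\right)^{2}\right)\right) 5 = \left(-4 + \left(1 - 2 + 2 \cdot 4\right)\right) 5 = \left(-4 + \left(1 - 2 + 8\right)\right) 5 = \left(-4 + 7\right) 5 = 3 \cdot 5 = 15$)
$o{\left(X \right)} = 25$ ($o{\left(X \right)} = 15 - \left(4 - 14\right) = 15 - -10 = 15 + 10 = 25$)
$-198190 + o{\left(75 \right)} = -198190 + 25 = -198165$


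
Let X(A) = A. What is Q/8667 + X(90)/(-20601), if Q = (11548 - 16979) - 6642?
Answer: -9240589/6612921 ≈ -1.3974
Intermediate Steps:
Q = -12073 (Q = -5431 - 6642 = -12073)
Q/8667 + X(90)/(-20601) = -12073/8667 + 90/(-20601) = -12073*1/8667 + 90*(-1/20601) = -12073/8667 - 10/2289 = -9240589/6612921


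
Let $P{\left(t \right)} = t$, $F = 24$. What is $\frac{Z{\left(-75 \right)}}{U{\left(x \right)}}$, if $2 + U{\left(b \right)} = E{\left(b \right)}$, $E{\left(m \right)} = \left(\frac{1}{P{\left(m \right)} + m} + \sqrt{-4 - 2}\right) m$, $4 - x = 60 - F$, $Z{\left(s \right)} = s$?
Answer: $\frac{30}{1639} - \frac{640 i \sqrt{6}}{1639} \approx 0.018304 - 0.95648 i$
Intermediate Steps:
$x = -32$ ($x = 4 - \left(60 - 24\right) = 4 - 36 = -32$)
$E{\left(m \right)} = m \left(\frac{1}{2 m} + i \sqrt{6}\right)$ ($E{\left(m \right)} = \left(\frac{1}{m + m} + \sqrt{-4 - 2}\right) m = \left(\frac{1}{2 m} + \sqrt{-6}\right) m = \left(\frac{1}{2 m} + i \sqrt{6}\right) m = m \left(\frac{1}{2 m} + i \sqrt{6}\right)$)
$U{\left(b \right)} = - \frac{3}{2} + i b \sqrt{6}$ ($U{\left(b \right)} = -2 + \left(\frac{1}{2} + i b \sqrt{6}\right) = - \frac{3}{2} + i b \sqrt{6}$)
$\frac{Z{\left(-75 \right)}}{U{\left(x \right)}} = - \frac{75}{- \frac{3}{2} + i \left(-32\right) \sqrt{6}} = - \frac{75}{- \frac{3}{2} - 32 i \sqrt{6}}$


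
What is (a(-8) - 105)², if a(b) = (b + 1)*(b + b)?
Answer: 49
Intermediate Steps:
a(b) = 2*b*(1 + b) (a(b) = (1 + b)*(2*b) = 2*b*(1 + b))
(a(-8) - 105)² = (2*(-8)*(1 - 8) - 105)² = (2*(-8)*(-7) - 105)² = (112 - 105)² = 7² = 49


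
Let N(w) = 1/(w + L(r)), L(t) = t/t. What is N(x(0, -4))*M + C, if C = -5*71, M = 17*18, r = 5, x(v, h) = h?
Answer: -457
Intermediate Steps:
L(t) = 1
M = 306
C = -355
N(w) = 1/(1 + w) (N(w) = 1/(w + 1) = 1/(1 + w))
N(x(0, -4))*M + C = 306/(1 - 4) - 355 = 306/(-3) - 355 = -1/3*306 - 355 = -102 - 355 = -457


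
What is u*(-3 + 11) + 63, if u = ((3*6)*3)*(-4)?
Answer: -1665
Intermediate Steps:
u = -216 (u = (18*3)*(-4) = 54*(-4) = -216)
u*(-3 + 11) + 63 = -216*(-3 + 11) + 63 = -216*8 + 63 = -1728 + 63 = -1665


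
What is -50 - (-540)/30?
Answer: -32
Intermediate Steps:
-50 - (-540)/30 = -50 - 20*(-9/10) = -50 + 18 = -32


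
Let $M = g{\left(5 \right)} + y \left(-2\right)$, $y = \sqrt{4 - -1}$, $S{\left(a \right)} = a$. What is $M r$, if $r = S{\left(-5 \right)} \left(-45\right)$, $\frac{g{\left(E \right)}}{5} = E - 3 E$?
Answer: $-11250 - 450 \sqrt{5} \approx -12256.0$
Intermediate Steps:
$y = \sqrt{5}$ ($y = \sqrt{4 + 1} = \sqrt{5} \approx 2.2361$)
$g{\left(E \right)} = - 10 E$ ($g{\left(E \right)} = 5 \left(E - 3 E\right) = 5 \left(- 2 E\right) = - 10 E$)
$r = 225$ ($r = \left(-5\right) \left(-45\right) = 225$)
$M = -50 - 2 \sqrt{5}$ ($M = \left(-10\right) 5 + \sqrt{5} \left(-2\right) = -50 - 2 \sqrt{5} \approx -54.472$)
$M r = \left(-50 - 2 \sqrt{5}\right) 225 = -11250 - 450 \sqrt{5}$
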